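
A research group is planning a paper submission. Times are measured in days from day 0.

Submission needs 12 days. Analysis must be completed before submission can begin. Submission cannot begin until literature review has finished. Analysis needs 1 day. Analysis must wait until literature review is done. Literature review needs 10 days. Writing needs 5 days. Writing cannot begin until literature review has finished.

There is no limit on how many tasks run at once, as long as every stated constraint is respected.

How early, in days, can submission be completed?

Literature review has no prerequisites, so it starts at day 0 and finishes at day 10.
After literature review (finishes day 10), analysis can start at day 10 and finishes at day 11.
Submission has to wait for analysis (finishes day 11); literature review (finishes day 10). The latest of these is day 11, so submission runs day 11 to 11 + 12 = day 23.

23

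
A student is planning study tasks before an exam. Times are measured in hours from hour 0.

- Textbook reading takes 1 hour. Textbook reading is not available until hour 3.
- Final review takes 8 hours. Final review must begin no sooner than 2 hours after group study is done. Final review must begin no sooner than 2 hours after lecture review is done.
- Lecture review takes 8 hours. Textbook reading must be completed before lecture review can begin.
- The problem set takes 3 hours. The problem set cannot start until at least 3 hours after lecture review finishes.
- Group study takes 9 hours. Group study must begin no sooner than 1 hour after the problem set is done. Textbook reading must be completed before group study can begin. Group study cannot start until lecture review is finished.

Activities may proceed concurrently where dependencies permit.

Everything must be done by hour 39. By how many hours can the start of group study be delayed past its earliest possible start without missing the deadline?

After its own release at hour 3, textbook reading can start at hour 3 and finishes at hour 4.
Lecture review cannot begin until textbook reading (finishes hour 4). It runs from hour 4 to 4 + 8 = hour 12.
The problem set cannot begin until lecture review (finishes hour 12, plus 3-hour gap → hour 15). It runs from hour 15 to 15 + 3 = hour 18.
For group study: the problem set (finishes hour 18, plus 1-hour gap → hour 19); textbook reading (finishes hour 4); lecture review (finishes hour 12). Taking the maximum gives a start of hour 19, and it finishes at 19 + 9 = hour 28.

Working backward from the deadline:
Nothing follows final review; the deadline of hour 39 is its only limit. It must start by 39 − 8 = hour 31.
Group study feeds into final review (must start by hour 31, minus 2-hour gap → hour 29); so group study must finish by hour 29 and therefore start by hour 20.
So group study can start as early as hour 19 and as late as hour 20, giving 20 − 19 = 1 hour of slack.

1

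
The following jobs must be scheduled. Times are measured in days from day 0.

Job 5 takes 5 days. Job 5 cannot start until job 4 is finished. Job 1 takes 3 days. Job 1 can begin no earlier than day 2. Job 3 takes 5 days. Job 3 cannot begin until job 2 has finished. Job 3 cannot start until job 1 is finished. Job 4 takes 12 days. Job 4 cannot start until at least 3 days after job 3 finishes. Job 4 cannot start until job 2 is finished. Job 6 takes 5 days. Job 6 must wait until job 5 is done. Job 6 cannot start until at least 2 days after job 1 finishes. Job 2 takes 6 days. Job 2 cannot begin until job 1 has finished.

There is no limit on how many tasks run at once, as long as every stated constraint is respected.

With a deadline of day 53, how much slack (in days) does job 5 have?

12

Job 1 waits on its own release at day 2, so it starts at day 2 and finishes at 2 + 3 = day 5.
Job 2 cannot begin until job 1 (finishes day 5). It runs from day 5 to 5 + 6 = day 11.
For job 3: job 2 (finishes day 11); job 1 (finishes day 5). Taking the maximum gives a start of day 11, and it finishes at 11 + 5 = day 16.
For job 4: job 3 (finishes day 16, plus 3-day gap → day 19); job 2 (finishes day 11). Taking the maximum gives a start of day 19, and it finishes at 19 + 12 = day 31.
Job 5 waits on job 4 (finishes day 31), so it starts at day 31 and finishes at 31 + 5 = day 36.

Working backward from the deadline:
Job 6 must finish by day 53; it takes 5 days, so it must start by 53 − 5 = day 48.
Job 5 feeds into job 6 (must start by day 48); so job 5 must finish by day 48 and therefore start by day 43.
So job 5 can start as early as day 31 and as late as day 43, giving 43 − 31 = 12 days of slack.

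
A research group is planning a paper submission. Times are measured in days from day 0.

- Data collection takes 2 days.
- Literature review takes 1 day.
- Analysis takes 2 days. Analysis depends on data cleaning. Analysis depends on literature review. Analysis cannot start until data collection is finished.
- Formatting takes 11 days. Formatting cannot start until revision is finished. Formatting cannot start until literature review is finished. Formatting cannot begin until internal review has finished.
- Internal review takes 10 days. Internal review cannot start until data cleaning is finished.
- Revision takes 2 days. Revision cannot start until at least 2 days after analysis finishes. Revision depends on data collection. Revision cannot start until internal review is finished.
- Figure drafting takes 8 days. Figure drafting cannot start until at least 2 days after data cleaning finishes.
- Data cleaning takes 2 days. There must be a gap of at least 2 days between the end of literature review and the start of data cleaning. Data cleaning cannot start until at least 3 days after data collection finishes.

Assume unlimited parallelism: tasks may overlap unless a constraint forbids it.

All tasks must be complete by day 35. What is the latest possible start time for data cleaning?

Formatting must finish by day 35; it takes 11 days, so it must start by 35 − 11 = day 24.
Since formatting (must start by day 24) depends on it, revision must finish by day 24. Backing off its 2-day duration gives a latest start of day 22.
Analysis must finish before revision (must start by day 22, minus 2-day gap → day 20). With a 2-day duration, analysis must start by 20 − 2 = day 18.
Figure drafting has no dependents, so it just needs to finish by day 35. Starting by 35 − 8 = day 27 achieves that.
Internal review feeds revision (must start by day 22); formatting (must start by day 24). Taking the minimum, internal review must finish by day 22 and start by 22 − 10 = day 12.
For data cleaning: analysis (must start by day 18); figure drafting (must start by day 27, minus 2-day gap → day 25); internal review (must start by day 12). The most restrictive is day 12; with a 2-day duration, data cleaning must start by day 10.

10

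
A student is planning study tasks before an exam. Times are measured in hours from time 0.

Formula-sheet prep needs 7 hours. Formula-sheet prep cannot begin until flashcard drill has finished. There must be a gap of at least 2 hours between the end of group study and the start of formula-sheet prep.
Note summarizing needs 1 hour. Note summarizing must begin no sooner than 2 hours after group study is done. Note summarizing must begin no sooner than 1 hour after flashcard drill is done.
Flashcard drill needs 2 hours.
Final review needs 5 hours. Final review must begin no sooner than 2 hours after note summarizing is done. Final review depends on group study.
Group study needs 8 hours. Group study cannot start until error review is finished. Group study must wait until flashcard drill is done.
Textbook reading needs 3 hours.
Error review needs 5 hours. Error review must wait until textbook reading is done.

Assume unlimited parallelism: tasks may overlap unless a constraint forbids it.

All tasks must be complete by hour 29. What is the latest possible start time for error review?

Nothing follows final review; the deadline of hour 29 is its only limit. It must start by 29 − 5 = hour 24.
Note summarizing feeds into final review (must start by hour 24, minus 2-hour gap → hour 22); so note summarizing must finish by hour 22 and therefore start by hour 21.
Nothing follows formula-sheet prep; the deadline of hour 29 is its only limit. It must start by 29 − 7 = hour 22.
Group study must finish in time for note summarizing (must start by hour 21, minus 2-hour gap → hour 19); formula-sheet prep (must start by hour 22, minus 2-hour gap → hour 20); final review (must start by hour 24). The tightest is hour 19, so group study must start by 19 − 8 = hour 11.
Error review has to be done before group study (must start by hour 11). That means finishing by hour 11, i.e. starting by 11 − 5 = hour 6.

6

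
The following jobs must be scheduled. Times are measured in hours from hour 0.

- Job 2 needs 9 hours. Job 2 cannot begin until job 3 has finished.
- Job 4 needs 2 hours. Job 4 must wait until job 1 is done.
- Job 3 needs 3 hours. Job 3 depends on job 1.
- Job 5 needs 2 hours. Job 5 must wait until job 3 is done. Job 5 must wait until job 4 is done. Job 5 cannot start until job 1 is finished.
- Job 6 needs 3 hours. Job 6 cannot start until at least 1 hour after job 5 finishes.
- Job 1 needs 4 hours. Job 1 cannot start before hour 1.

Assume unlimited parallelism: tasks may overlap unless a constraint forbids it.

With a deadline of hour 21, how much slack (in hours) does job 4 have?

After its own release at hour 1, job 1 can start at hour 1 and finishes at hour 5.
Job 4 waits on job 1 (finishes hour 5), so it starts at hour 5 and finishes at 5 + 2 = hour 7.

Working backward from the deadline:
Job 6 must finish by hour 21; it takes 3 hours, so it must start by 21 − 3 = hour 18.
Since job 6 (must start by hour 18, minus 1-hour gap → hour 17) depends on it, job 5 must finish by hour 17. Backing off its 2-hour duration gives a latest start of hour 15.
Job 4 must finish before job 5 (must start by hour 15). With a 2-hour duration, job 4 must start by 15 − 2 = hour 13.
So job 4 can start as early as hour 5 and as late as hour 13, giving 13 − 5 = 8 hours of slack.

8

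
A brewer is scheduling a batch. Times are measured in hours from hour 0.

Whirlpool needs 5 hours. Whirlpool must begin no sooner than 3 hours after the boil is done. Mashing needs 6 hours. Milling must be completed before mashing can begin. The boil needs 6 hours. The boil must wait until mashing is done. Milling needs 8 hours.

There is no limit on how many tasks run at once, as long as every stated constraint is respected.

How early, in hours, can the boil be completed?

Milling has no prerequisites, so it starts at hour 0 and finishes at hour 8.
Mashing waits on milling (finishes hour 8), so it starts at hour 8 and finishes at 8 + 6 = hour 14.
The boil waits on mashing (finishes hour 14), so it starts at hour 14 and finishes at 14 + 6 = hour 20.

20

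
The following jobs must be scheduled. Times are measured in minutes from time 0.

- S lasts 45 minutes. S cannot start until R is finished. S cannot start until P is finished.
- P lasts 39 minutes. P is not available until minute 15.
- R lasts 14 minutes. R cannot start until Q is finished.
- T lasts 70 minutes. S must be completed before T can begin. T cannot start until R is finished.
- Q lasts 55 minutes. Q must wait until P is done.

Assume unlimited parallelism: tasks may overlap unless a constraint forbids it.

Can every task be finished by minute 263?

After its own release at minute 15, P can start at minute 15 and finishes at minute 54.
Q cannot begin until P (finishes minute 54). It runs from minute 54 to 54 + 55 = minute 109.
R cannot begin until Q (finishes minute 109). It runs from minute 109 to 109 + 14 = minute 123.
S cannot start until R (finishes minute 123); P (finishes minute 54). The controlling bound is minute 123, so S finishes at 123 + 45 = minute 168.
T needs all of S (finishes minute 168); R (finishes minute 123). That puts its earliest start at minute 168; it finishes at 168 + 70 = minute 238.
Every task is finished by minute 238, which is no later than the deadline of 263, so the schedule is feasible.

Yes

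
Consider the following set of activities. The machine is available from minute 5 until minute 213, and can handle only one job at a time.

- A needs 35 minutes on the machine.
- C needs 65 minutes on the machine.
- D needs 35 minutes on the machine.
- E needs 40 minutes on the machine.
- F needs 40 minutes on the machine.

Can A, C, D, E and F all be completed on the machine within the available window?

The machine window is 213 − 5 = 208 minutes.
Running back to back, the jobs need 35 + 65 + 35 + 40 + 40 = 215 minutes on the machine.
Since 215 > 208, they cannot all fit.

No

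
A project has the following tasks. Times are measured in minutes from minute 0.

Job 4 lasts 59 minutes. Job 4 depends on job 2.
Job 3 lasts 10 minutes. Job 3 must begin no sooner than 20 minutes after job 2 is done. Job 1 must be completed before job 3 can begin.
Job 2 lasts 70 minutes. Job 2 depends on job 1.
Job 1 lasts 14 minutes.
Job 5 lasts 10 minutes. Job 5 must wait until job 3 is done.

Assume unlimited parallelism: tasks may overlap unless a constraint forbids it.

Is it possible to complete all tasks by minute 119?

No

Nothing blocks job 1, so it runs from minute 0 to minute 14.
Job 2 waits on job 1 (finishes minute 14), so it starts at minute 14 and finishes at 14 + 70 = minute 84.
Job 4 waits on job 2 (finishes minute 84), so it starts at minute 84 and finishes at 84 + 59 = minute 143.
For job 3: job 2 (finishes minute 84, plus 20-minute gap → minute 104); job 1 (finishes minute 14). Taking the maximum gives a start of minute 104, and it finishes at 104 + 10 = minute 114.
After job 3 (finishes minute 114), job 5 can start at minute 114 and finishes at minute 124.
The earliest everything can be done is minute 143, which is after the deadline of 119, so it is not possible.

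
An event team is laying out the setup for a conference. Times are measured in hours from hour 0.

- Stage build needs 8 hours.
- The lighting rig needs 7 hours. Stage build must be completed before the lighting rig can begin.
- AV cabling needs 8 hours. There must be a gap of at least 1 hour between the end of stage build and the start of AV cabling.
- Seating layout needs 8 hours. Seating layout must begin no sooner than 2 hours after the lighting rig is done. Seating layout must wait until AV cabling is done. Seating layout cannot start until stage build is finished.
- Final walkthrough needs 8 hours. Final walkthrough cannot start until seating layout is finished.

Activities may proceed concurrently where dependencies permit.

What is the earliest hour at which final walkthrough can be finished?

33

Stage build can start immediately at hour 0; it finishes at hour 8.
AV cabling waits on stage build (finishes hour 8, plus 1-hour gap → hour 9), so it starts at hour 9 and finishes at 9 + 8 = hour 17.
The lighting rig waits on stage build (finishes hour 8), so it starts at hour 8 and finishes at 8 + 7 = hour 15.
For seating layout: the lighting rig (finishes hour 15, plus 2-hour gap → hour 17); AV cabling (finishes hour 17); stage build (finishes hour 8). Taking the maximum gives a start of hour 17, and it finishes at 17 + 8 = hour 25.
Final walkthrough waits on seating layout (finishes hour 25), so it starts at hour 25 and finishes at 25 + 8 = hour 33.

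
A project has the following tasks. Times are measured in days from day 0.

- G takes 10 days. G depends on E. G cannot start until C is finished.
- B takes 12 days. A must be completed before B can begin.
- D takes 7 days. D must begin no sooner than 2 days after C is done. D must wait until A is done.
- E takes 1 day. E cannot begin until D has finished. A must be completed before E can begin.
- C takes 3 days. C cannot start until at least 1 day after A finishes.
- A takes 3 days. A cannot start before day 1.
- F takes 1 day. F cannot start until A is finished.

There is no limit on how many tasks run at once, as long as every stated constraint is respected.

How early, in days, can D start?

10

A cannot begin until its own release at day 1. It runs from day 1 to 1 + 3 = day 4.
C waits on A (finishes day 4, plus 1-day gap → day 5), so it starts at day 5 and finishes at 5 + 3 = day 8.
D waits on C (finishes day 8, plus 2-day gap → day 10); A (finishes day 4). The latest of these is day 10, which is the earliest D can start.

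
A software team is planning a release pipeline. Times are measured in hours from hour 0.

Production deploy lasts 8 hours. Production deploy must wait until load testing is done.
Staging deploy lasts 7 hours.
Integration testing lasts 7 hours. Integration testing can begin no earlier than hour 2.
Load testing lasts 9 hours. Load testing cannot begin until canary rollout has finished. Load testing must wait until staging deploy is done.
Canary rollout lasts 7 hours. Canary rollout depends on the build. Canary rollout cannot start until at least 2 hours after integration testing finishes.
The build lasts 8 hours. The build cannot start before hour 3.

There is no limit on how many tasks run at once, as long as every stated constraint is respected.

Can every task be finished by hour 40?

Staging deploy can start immediately at hour 0; it finishes at hour 7.
After its own release at hour 2, integration testing can start at hour 2 and finishes at hour 9.
The build cannot begin until its own release at hour 3. It runs from hour 3 to 3 + 8 = hour 11.
Canary rollout cannot start until the build (finishes hour 11); integration testing (finishes hour 9, plus 2-hour gap → hour 11). The controlling bound is hour 11, so canary rollout finishes at 11 + 7 = hour 18.
Load testing has to wait for canary rollout (finishes hour 18); staging deploy (finishes hour 7). The latest of these is hour 18, so load testing runs hour 18 to 18 + 9 = hour 27.
Production deploy waits on load testing (finishes hour 27), so it starts at hour 27 and finishes at 27 + 8 = hour 35.
Every task is finished by hour 35, which is no later than the deadline of 40, so the schedule is feasible.

Yes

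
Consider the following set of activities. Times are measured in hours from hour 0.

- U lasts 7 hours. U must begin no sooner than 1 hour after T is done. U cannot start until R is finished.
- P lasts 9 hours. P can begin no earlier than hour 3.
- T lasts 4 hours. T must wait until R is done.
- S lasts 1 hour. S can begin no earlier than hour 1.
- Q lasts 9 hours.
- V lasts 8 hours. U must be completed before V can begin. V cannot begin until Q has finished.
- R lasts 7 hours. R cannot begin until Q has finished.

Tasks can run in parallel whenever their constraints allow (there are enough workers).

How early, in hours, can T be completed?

Nothing blocks Q, so it runs from hour 0 to hour 9.
After Q (finishes hour 9), R can start at hour 9 and finishes at hour 16.
T cannot begin until R (finishes hour 16). It runs from hour 16 to 16 + 4 = hour 20.

20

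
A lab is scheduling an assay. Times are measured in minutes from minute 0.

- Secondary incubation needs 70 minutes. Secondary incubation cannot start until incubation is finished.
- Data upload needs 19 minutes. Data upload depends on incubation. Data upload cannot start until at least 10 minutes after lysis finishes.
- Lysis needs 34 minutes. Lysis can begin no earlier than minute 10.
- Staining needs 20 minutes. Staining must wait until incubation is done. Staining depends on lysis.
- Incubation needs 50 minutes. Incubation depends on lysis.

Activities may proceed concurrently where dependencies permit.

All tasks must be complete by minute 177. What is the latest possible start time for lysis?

23

Staining has no dependents, so it just needs to finish by minute 177. Starting by 177 − 20 = minute 157 achieves that.
Secondary incubation has no dependents, so it just needs to finish by minute 177. Starting by 177 − 70 = minute 107 achieves that.
Nothing follows data upload; the deadline of minute 177 is its only limit. It must start by 177 − 19 = minute 158.
Incubation feeds staining (must start by minute 157); secondary incubation (must start by minute 107); data upload (must start by minute 158). Taking the minimum, incubation must finish by minute 107 and start by 107 − 50 = minute 57.
Lysis has several dependents: incubation (must start by minute 57); staining (must start by minute 157); data upload (must start by minute 158, minus 10-minute gap → minute 148). The earliest of those limits is minute 57, so lysis must start by 57 − 34 = minute 23.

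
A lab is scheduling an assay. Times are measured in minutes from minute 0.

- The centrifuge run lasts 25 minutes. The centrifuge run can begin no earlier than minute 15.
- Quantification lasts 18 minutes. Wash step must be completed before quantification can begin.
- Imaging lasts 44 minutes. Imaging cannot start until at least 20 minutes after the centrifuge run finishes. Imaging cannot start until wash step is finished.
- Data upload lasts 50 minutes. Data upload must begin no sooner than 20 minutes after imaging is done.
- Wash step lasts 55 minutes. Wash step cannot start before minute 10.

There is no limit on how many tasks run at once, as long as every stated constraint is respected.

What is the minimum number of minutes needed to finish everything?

Wash step cannot begin until its own release at minute 10. It runs from minute 10 to 10 + 55 = minute 65.
After wash step (finishes minute 65), quantification can start at minute 65 and finishes at minute 83.
The centrifuge run waits on its own release at minute 15, so it starts at minute 15 and finishes at 15 + 25 = minute 40.
Imaging has to wait for the centrifuge run (finishes minute 40, plus 20-minute gap → minute 60); wash step (finishes minute 65). The latest of these is minute 65, so imaging runs minute 65 to 65 + 44 = minute 109.
Data upload cannot begin until imaging (finishes minute 109, plus 20-minute gap → minute 129). It runs from minute 129 to 129 + 50 = minute 179.
All tasks are finished once the last one completes. Finish times: The centrifuge run at 40, Wash step at 65, Imaging at 109, Quantification at 83, Data upload at 179. The latest is minute 179.

179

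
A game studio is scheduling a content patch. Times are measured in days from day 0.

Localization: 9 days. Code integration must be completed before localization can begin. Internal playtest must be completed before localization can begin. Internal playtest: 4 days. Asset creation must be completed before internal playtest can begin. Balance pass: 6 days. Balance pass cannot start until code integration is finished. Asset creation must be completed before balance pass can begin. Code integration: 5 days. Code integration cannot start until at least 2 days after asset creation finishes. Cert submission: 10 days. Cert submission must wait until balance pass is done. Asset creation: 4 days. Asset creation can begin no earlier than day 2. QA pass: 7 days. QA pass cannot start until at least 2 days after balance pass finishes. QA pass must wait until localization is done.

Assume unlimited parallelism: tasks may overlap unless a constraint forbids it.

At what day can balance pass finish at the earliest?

Asset creation cannot begin until its own release at day 2. It runs from day 2 to 2 + 4 = day 6.
Code integration waits on asset creation (finishes day 6, plus 2-day gap → day 8), so it starts at day 8 and finishes at 8 + 5 = day 13.
For balance pass: code integration (finishes day 13); asset creation (finishes day 6). Taking the maximum gives a start of day 13, and it finishes at 13 + 6 = day 19.

19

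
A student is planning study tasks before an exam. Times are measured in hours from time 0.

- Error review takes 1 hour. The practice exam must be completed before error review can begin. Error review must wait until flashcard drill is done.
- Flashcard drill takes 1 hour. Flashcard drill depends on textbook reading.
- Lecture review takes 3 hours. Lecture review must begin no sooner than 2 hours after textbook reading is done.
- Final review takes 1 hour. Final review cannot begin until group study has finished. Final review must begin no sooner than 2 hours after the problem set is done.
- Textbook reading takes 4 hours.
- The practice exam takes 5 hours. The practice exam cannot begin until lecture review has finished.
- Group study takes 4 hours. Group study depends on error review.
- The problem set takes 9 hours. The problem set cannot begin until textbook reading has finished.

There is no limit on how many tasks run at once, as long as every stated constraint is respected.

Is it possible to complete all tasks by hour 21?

Textbook reading has no prerequisites, so it starts at hour 0 and finishes at hour 4.
After textbook reading (finishes hour 4), flashcard drill can start at hour 4 and finishes at hour 5.
The problem set waits on textbook reading (finishes hour 4), so it starts at hour 4 and finishes at 4 + 9 = hour 13.
Lecture review cannot begin until textbook reading (finishes hour 4, plus 2-hour gap → hour 6). It runs from hour 6 to 6 + 3 = hour 9.
The practice exam waits on lecture review (finishes hour 9), so it starts at hour 9 and finishes at 9 + 5 = hour 14.
Error review has to wait for the practice exam (finishes hour 14); flashcard drill (finishes hour 5). The latest of these is hour 14, so error review runs hour 14 to 14 + 1 = hour 15.
Group study waits on error review (finishes hour 15), so it starts at hour 15 and finishes at 15 + 4 = hour 19.
For final review: group study (finishes hour 19); the problem set (finishes hour 13, plus 2-hour gap → hour 15). Taking the maximum gives a start of hour 19, and it finishes at 19 + 1 = hour 20.
Every task is finished by hour 20, which is no later than the deadline of 21, so the schedule is feasible.

Yes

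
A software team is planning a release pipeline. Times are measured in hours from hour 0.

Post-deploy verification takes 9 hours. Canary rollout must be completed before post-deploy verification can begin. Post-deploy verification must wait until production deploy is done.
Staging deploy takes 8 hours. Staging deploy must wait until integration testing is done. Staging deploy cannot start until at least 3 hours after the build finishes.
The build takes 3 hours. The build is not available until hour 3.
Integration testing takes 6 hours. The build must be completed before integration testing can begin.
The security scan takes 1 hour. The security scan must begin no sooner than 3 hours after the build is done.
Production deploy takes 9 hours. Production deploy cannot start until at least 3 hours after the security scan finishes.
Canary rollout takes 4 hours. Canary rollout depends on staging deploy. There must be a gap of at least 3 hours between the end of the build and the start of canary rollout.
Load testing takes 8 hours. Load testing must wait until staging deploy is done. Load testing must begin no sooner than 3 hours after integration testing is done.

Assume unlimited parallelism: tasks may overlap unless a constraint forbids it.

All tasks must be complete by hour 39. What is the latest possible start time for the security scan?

17

Post-deploy verification must finish by hour 39; it takes 9 hours, so it must start by 39 − 9 = hour 30.
Production deploy feeds into post-deploy verification (must start by hour 30); so production deploy must finish by hour 30 and therefore start by hour 21.
Since production deploy (must start by hour 21, minus 3-hour gap → hour 18) depends on it, the security scan must finish by hour 18. Backing off its 1-hour duration gives a latest start of hour 17.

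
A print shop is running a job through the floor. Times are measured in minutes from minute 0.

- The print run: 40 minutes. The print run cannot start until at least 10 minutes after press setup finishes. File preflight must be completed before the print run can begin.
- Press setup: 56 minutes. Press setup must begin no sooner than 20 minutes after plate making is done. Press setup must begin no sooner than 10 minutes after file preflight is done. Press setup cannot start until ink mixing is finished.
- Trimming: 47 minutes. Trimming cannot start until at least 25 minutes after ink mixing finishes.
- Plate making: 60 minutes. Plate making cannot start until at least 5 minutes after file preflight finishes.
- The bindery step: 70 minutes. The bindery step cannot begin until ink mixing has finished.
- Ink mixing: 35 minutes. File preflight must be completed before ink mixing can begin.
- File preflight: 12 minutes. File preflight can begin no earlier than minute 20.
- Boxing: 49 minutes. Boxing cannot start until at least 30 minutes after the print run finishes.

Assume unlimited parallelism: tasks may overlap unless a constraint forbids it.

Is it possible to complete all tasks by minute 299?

No

File preflight cannot begin until its own release at minute 20. It runs from minute 20 to 20 + 12 = minute 32.
Ink mixing cannot begin until file preflight (finishes minute 32). It runs from minute 32 to 32 + 35 = minute 67.
The bindery step cannot begin until ink mixing (finishes minute 67). It runs from minute 67 to 67 + 70 = minute 137.
Trimming cannot begin until ink mixing (finishes minute 67, plus 25-minute gap → minute 92). It runs from minute 92 to 92 + 47 = minute 139.
After file preflight (finishes minute 32, plus 5-minute gap → minute 37), plate making can start at minute 37 and finishes at minute 97.
Press setup has to wait for plate making (finishes minute 97, plus 20-minute gap → minute 117); file preflight (finishes minute 32, plus 10-minute gap → minute 42); ink mixing (finishes minute 67). The latest of these is minute 117, so press setup runs minute 117 to 117 + 56 = minute 173.
The print run has to wait for press setup (finishes minute 173, plus 10-minute gap → minute 183); file preflight (finishes minute 32). The latest of these is minute 183, so the print run runs minute 183 to 183 + 40 = minute 223.
Boxing waits on the print run (finishes minute 223, plus 30-minute gap → minute 253), so it starts at minute 253 and finishes at 253 + 49 = minute 302.
The earliest everything can be done is minute 302, which is after the deadline of 299, so it is not possible.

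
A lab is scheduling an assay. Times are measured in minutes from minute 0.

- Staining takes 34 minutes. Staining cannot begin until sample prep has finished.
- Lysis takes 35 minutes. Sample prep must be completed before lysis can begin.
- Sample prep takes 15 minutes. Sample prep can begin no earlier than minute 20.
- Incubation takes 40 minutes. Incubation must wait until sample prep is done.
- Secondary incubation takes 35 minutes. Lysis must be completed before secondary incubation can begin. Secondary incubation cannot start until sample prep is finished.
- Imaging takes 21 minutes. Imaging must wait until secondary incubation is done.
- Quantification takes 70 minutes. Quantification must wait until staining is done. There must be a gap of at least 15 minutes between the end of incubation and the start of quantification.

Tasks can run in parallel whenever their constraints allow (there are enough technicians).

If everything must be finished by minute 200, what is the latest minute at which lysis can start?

Imaging must finish by minute 200; it takes 21 minutes, so it must start by 200 − 21 = minute 179.
Secondary incubation must finish before imaging (must start by minute 179). With a 35-minute duration, secondary incubation must start by 179 − 35 = minute 144.
Lysis must finish before secondary incubation (must start by minute 144). With a 35-minute duration, lysis must start by 144 − 35 = minute 109.

109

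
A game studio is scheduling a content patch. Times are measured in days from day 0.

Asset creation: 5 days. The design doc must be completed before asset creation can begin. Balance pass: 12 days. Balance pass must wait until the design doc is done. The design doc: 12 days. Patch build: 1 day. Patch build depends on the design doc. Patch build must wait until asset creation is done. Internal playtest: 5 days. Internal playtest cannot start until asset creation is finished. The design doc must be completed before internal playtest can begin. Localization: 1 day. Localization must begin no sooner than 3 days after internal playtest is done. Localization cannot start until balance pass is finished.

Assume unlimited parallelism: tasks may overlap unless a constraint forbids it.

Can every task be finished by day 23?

The design doc can start immediately at day 0; it finishes at day 12.
Balance pass waits on the design doc (finishes day 12), so it starts at day 12 and finishes at 12 + 12 = day 24.
Asset creation waits on the design doc (finishes day 12), so it starts at day 12 and finishes at 12 + 5 = day 17.
For patch build: the design doc (finishes day 12); asset creation (finishes day 17). Taking the maximum gives a start of day 17, and it finishes at 17 + 1 = day 18.
For internal playtest: asset creation (finishes day 17); the design doc (finishes day 12). Taking the maximum gives a start of day 17, and it finishes at 17 + 5 = day 22.
Localization has to wait for internal playtest (finishes day 22, plus 3-day gap → day 25); balance pass (finishes day 24). The latest of these is day 25, so localization runs day 25 to 25 + 1 = day 26.
The earliest everything can be done is day 26, which is after the deadline of 23, so it is not possible.

No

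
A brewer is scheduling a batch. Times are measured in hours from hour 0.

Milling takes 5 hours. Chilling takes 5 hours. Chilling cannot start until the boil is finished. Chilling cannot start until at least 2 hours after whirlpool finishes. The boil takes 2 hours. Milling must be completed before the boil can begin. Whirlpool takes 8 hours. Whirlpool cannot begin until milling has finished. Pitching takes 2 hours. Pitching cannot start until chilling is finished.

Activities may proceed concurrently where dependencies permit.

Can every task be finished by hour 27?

Nothing blocks milling, so it runs from hour 0 to hour 5.
After milling (finishes hour 5), whirlpool can start at hour 5 and finishes at hour 13.
After milling (finishes hour 5), the boil can start at hour 5 and finishes at hour 7.
Chilling has to wait for the boil (finishes hour 7); whirlpool (finishes hour 13, plus 2-hour gap → hour 15). The latest of these is hour 15, so chilling runs hour 15 to 15 + 5 = hour 20.
Pitching cannot begin until chilling (finishes hour 20). It runs from hour 20 to 20 + 2 = hour 22.
Every task is finished by hour 22, which is no later than the deadline of 27, so the schedule is feasible.

Yes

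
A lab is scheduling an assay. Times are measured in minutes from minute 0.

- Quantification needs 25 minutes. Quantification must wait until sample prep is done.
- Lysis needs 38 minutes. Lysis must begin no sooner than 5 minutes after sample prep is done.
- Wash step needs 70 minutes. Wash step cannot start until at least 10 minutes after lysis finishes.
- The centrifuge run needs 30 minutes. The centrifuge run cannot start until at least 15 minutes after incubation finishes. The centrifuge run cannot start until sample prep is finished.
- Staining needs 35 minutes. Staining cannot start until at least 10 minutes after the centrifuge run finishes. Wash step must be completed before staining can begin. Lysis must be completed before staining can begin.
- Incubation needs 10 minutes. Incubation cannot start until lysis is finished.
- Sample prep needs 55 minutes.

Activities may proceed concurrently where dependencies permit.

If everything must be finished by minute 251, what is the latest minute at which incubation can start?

151

Staining has no dependents, so it just needs to finish by minute 251. Starting by 251 − 35 = minute 216 achieves that.
The centrifuge run must finish before staining (must start by minute 216, minus 10-minute gap → minute 206). With a 30-minute duration, the centrifuge run must start by 206 − 30 = minute 176.
Incubation has to be done before the centrifuge run (must start by minute 176, minus 15-minute gap → minute 161). That means finishing by minute 161, i.e. starting by 161 − 10 = minute 151.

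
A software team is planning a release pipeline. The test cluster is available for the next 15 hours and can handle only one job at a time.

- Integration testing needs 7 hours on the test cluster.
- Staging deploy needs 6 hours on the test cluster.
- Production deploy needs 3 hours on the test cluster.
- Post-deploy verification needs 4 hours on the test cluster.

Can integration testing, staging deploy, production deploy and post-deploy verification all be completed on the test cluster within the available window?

Running back to back, the jobs need 7 + 6 + 3 + 4 = 20 hours on the test cluster.
Since 20 > 15, they cannot all fit.

No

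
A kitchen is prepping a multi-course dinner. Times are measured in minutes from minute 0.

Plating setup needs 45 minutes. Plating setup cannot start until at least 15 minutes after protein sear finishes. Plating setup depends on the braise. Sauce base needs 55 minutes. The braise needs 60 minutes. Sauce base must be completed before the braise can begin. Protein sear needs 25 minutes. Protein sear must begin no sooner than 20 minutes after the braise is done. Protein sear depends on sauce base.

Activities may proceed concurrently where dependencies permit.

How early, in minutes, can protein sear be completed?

160

Sauce base can start immediately at minute 0; it finishes at minute 55.
After sauce base (finishes minute 55), the braise can start at minute 55 and finishes at minute 115.
Protein sear has to wait for the braise (finishes minute 115, plus 20-minute gap → minute 135); sauce base (finishes minute 55). The latest of these is minute 135, so protein sear runs minute 135 to 135 + 25 = minute 160.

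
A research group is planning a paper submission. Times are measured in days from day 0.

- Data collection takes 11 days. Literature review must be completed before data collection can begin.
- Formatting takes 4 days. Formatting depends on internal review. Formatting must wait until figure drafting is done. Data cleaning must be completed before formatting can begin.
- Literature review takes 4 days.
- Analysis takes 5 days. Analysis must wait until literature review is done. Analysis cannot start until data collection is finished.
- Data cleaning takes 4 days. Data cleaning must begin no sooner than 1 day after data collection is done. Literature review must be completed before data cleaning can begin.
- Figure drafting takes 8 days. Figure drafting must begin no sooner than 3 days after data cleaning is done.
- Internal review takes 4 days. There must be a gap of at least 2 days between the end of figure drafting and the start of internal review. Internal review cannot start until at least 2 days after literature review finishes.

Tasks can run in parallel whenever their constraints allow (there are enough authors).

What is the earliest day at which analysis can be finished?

20

Literature review can start immediately at day 0; it finishes at day 4.
Data collection waits on literature review (finishes day 4), so it starts at day 4 and finishes at 4 + 11 = day 15.
Analysis has to wait for literature review (finishes day 4); data collection (finishes day 15). The latest of these is day 15, so analysis runs day 15 to 15 + 5 = day 20.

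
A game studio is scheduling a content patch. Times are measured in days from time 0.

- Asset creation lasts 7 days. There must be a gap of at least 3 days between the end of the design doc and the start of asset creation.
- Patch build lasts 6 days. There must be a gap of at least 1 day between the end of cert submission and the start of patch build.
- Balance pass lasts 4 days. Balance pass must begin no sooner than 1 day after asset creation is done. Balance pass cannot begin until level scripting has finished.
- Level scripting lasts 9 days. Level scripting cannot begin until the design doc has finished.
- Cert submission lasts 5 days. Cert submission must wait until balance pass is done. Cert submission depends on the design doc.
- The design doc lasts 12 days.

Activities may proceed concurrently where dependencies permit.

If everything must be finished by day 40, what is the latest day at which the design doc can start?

Patch build has no dependents, so it just needs to finish by day 40. Starting by 40 − 6 = day 34 achieves that.
Since patch build (must start by day 34, minus 1-day gap → day 33) depends on it, cert submission must finish by day 33. Backing off its 5-day duration gives a latest start of day 28.
Balance pass must finish before cert submission (must start by day 28). With a 4-day duration, balance pass must start by 28 − 4 = day 24.
Asset creation feeds into balance pass (must start by day 24, minus 1-day gap → day 23); so asset creation must finish by day 23 and therefore start by day 16.
Since balance pass (must start by day 24) depends on it, level scripting must finish by day 24. Backing off its 9-day duration gives a latest start of day 15.
The design doc must finish in time for asset creation (must start by day 16, minus 3-day gap → day 13); level scripting (must start by day 15); cert submission (must start by day 28). The tightest is day 13, so the design doc must start by 13 − 12 = day 1.

1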